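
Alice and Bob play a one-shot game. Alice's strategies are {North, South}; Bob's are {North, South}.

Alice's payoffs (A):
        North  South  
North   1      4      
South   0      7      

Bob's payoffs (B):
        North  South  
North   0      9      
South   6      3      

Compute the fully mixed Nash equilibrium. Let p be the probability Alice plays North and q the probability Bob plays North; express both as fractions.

Each player's mixing probability is pinned down by making the *other* player indifferent.
Bob indifferent between North and South: p·0 + (1−p)·6 = p·9 + (1−p)·3 ⟹ 6 + (-6)p = 3 + 6p ⟹ p = 1/4.
Alice indifferent between North and South: q·1 + (1−q)·4 = q·0 + (1−q)·7 ⟹ 4 + (-3)q = 7 + (-7)q ⟹ q = 3/4.

p = 1/4, q = 3/4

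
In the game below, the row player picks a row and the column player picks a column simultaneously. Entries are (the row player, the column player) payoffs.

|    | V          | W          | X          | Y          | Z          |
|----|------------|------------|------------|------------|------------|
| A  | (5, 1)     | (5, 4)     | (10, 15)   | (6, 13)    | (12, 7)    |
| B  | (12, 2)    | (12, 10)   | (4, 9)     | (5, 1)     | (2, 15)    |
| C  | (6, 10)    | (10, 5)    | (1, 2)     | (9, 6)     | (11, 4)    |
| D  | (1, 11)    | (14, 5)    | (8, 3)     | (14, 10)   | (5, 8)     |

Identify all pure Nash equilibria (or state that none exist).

(A, X)

Check mutual best responses: a cell is a NE iff neither player can gain by unilaterally deviating.
The row player's best responses — vs V: B (payoff 12); vs W: D (payoff 14); vs X: A (payoff 10); vs Y: D (payoff 14); vs Z: A (payoff 12).
The column player's best responses — vs A: X (payoff 15); vs B: Z (payoff 15); vs C: V (payoff 10); vs D: V (payoff 11).
The only mutual best response is (A, X); neither player gains by switching there.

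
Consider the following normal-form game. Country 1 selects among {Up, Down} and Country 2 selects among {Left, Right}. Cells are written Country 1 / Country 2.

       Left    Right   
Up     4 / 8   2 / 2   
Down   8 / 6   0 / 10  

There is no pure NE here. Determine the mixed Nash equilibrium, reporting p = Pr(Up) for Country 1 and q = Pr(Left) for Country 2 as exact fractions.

p = 2/5, q = 1/3

In a mixed NE each player is indifferent between their pure strategies, so the opponent's mix sets the indifference.
Country 2 indifferent between Left and Right: p·8 + (1−p)·6 = p·2 + (1−p)·10 ⟹ 6 + 2p = 10 + (-8)p ⟹ p = 2/5.
Country 1 indifferent between Up and Down: q·4 + (1−q)·2 = q·8 + (1−q)·0 ⟹ 2 + 2q = 0 + 8q ⟹ q = 1/3.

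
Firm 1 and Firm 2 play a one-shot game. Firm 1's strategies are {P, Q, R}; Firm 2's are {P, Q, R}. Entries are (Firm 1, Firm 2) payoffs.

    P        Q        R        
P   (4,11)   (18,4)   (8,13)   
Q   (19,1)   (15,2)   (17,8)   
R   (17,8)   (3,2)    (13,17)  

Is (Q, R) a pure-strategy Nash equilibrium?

Holding Firm 2 at R: Firm 1 gets 17 from Q, versus 8 from P, 13 from R. No profitable deviation for Firm 1.
Holding Firm 1 at Q: Firm 2 gets 8 from R, versus 1 from P, 2 from Q. No profitable deviation for Firm 2 either.

Yes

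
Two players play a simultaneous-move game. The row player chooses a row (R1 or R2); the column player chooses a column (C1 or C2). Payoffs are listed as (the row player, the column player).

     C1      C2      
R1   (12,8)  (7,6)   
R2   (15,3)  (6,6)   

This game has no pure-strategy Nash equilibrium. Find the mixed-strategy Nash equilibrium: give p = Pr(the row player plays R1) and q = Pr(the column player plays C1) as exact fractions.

p = 3/5, q = 1/4

In a mixed NE each player is indifferent between their pure strategies, so the opponent's mix sets the indifference.
The column player indifferent between C1 and C2: p·8 + (1−p)·3 = p·6 + (1−p)·6 ⟹ 3 + 5p = 6 + 0p ⟹ p = 3/5.
The row player indifferent between R1 and R2: q·12 + (1−q)·7 = q·15 + (1−q)·6 ⟹ 7 + 5q = 6 + 9q ⟹ q = 1/4.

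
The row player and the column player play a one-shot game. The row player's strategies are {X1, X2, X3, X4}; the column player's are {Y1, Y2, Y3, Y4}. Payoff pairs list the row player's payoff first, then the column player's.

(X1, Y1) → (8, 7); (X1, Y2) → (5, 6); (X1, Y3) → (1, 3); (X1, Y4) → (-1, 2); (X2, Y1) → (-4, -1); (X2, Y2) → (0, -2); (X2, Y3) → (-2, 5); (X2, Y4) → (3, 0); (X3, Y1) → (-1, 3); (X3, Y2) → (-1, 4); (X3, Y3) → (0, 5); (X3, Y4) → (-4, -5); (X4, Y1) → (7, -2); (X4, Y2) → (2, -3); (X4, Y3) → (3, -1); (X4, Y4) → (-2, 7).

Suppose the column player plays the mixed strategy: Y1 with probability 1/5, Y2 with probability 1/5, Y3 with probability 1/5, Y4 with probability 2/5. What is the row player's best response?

X1

Compute the row player's expected payoff from each pure strategy against the given mix.
X1: (1/5)·8 + (1/5)·5 + (1/5)·1 + (2/5)·(-1) = 12/5
X2: (1/5)·(-4) + (1/5)·0 + (1/5)·(-2) + (2/5)·3 = 0
X3: (1/5)·(-1) + (1/5)·(-1) + (1/5)·0 + (2/5)·(-4) = -2
X4: (1/5)·7 + (1/5)·2 + (1/5)·3 + (2/5)·(-2) = 8/5
Highest expected payoff is 12/5, from X1.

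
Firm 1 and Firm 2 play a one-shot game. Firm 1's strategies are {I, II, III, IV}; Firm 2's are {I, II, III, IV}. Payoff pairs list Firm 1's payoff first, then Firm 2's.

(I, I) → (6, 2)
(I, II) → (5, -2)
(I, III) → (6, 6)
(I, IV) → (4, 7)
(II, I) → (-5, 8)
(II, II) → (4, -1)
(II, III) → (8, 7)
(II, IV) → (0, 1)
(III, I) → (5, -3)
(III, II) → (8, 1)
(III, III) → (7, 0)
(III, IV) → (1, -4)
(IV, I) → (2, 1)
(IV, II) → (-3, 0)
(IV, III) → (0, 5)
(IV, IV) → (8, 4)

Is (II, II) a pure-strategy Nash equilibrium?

Holding Firm 2 at II: Firm 1 gets 4 from II but could get 8 by switching to III. Firm 1 has a profitable deviation.

No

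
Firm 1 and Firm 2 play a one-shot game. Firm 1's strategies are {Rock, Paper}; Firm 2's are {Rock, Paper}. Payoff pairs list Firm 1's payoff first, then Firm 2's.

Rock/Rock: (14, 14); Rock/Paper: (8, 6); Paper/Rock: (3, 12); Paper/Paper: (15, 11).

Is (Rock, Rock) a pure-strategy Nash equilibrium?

Holding Firm 2 at Rock: Firm 1 gets 14 from Rock, versus 3 from Paper. No profitable deviation for Firm 1.
Holding Firm 1 at Rock: Firm 2 gets 14 from Rock, versus 6 from Paper. No profitable deviation for Firm 2 either.

Yes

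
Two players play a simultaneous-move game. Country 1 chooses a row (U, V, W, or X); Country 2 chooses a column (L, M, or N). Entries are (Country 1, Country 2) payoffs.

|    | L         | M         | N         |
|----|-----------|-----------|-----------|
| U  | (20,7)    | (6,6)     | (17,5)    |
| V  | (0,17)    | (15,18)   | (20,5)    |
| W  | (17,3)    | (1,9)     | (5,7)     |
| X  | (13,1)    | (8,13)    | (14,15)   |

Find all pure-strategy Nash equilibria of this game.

(U, L) and (V, M)

Check mutual best responses: a cell is a NE iff neither player can gain by unilaterally deviating.
Country 1's best responses — vs L: U (payoff 20); vs M: V (payoff 15); vs N: V (payoff 20).
Country 2's best responses — vs U: L (payoff 7); vs V: M (payoff 18); vs W: M (payoff 9); vs X: N (payoff 15).
Mutual best responses occur at (U, L) and (V, M); at each, neither player gains by switching.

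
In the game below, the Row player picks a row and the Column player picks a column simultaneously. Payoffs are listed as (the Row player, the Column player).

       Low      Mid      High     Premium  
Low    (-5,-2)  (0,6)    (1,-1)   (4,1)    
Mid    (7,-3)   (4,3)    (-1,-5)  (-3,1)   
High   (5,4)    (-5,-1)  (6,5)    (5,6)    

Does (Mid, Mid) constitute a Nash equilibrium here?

Holding the Column player at Mid: the Row player gets 4 from Mid, versus 0 from Low, -5 from High. No profitable deviation for the Row player.
Holding the Row player at Mid: the Column player gets 3 from Mid, versus -3 from Low, -5 from High, 1 from Premium. No profitable deviation for the Column player either.

Yes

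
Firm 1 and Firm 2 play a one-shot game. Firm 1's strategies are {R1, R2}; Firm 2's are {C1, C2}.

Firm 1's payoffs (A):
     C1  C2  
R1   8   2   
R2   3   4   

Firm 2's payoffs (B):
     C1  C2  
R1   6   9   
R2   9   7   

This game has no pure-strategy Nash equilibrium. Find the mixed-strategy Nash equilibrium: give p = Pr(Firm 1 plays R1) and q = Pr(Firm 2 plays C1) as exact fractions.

p = 2/5, q = 2/7

Each player's mixing probability is pinned down by making the *other* player indifferent.
Firm 2 indifferent between C1 and C2: p·6 + (1−p)·9 = p·9 + (1−p)·7 ⟹ 9 + (-3)p = 7 + 2p ⟹ p = 2/5.
Firm 1 indifferent between R1 and R2: q·8 + (1−q)·2 = q·3 + (1−q)·4 ⟹ 2 + 6q = 4 + (-1)q ⟹ q = 2/7.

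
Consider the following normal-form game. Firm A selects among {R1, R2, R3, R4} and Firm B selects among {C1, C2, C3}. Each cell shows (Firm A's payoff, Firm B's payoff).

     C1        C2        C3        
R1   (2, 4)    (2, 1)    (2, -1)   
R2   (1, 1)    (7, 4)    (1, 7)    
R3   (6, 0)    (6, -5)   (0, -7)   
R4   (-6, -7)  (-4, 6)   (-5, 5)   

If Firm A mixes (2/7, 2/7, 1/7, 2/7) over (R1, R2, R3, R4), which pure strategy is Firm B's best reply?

Firm B's best reply maximizes expected payoff against the mix.
C1: (2/7)·4 + (2/7)·1 + (1/7)·0 + (2/7)·(-7) = -4/7
C2: (2/7)·1 + (2/7)·4 + (1/7)·(-5) + (2/7)·6 = 17/7
C3: (2/7)·(-1) + (2/7)·7 + (1/7)·(-7) + (2/7)·5 = 15/7
Highest expected payoff is 17/7, from C2.

C2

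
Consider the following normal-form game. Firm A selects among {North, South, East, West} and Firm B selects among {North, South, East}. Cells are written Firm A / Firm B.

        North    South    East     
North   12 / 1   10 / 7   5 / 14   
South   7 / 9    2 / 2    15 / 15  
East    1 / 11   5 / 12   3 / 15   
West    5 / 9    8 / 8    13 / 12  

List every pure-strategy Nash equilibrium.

(South, East)

Check mutual best responses: a cell is a NE iff neither player can gain by unilaterally deviating.
Firm A's best responses — vs North: North (payoff 12); vs South: North (payoff 10); vs East: South (payoff 15).
Firm B's best responses — vs North: East (payoff 14); vs South: East (payoff 15); vs East: East (payoff 15); vs West: East (payoff 12).
The only mutual best response is (South, East); neither player gains by switching there.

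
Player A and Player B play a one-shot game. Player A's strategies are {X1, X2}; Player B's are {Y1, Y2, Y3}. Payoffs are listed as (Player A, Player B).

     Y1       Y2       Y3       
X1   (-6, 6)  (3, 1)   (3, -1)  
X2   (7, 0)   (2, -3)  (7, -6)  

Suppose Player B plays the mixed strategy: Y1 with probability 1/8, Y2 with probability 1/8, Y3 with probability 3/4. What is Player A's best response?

Compute Player A's expected payoff from each pure strategy against the given mix.
X1: (1/8)·(-6) + (1/8)·3 + (3/4)·3 = 15/8
X2: (1/8)·7 + (1/8)·2 + (3/4)·7 = 51/8
Highest expected payoff is 51/8, from X2.

X2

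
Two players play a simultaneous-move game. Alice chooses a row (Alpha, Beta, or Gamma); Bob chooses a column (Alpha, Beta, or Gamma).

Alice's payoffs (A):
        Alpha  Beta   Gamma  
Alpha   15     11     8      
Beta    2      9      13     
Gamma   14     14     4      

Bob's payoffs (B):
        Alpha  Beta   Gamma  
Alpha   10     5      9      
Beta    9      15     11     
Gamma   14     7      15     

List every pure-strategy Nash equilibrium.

Find each player's best response to every opponent strategy; NE are the intersections.
Alice's best responses — vs Alpha: Alpha (payoff 15); vs Beta: Gamma (payoff 14); vs Gamma: Beta (payoff 13).
Bob's best responses — vs Alpha: Alpha (payoff 10); vs Beta: Beta (payoff 15); vs Gamma: Gamma (payoff 15).
The only mutual best response is (Alpha, Alpha); neither player gains by switching there.

(Alpha, Alpha)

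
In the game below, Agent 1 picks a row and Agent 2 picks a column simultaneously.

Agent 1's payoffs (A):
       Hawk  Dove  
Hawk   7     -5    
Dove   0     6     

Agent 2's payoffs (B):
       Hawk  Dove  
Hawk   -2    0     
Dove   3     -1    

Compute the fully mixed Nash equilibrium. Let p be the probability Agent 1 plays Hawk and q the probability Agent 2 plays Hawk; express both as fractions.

p = 2/3, q = 11/18

In a mixed NE each player is indifferent between their pure strategies, so the opponent's mix sets the indifference.
Agent 2 indifferent between Hawk and Dove: p·(-2) + (1−p)·3 = p·0 + (1−p)·(-1) ⟹ 3 + (-5)p = (-1) + 1p ⟹ p = 2/3.
Agent 1 indifferent between Hawk and Dove: q·7 + (1−q)·(-5) = q·0 + (1−q)·6 ⟹ (-5) + 12q = 6 + (-6)q ⟹ q = 11/18.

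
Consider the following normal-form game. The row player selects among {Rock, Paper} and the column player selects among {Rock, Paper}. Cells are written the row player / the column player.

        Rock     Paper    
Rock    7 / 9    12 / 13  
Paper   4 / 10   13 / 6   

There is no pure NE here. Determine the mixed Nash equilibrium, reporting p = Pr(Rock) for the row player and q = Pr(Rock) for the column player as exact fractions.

Each player's mixing probability is pinned down by making the *other* player indifferent.
The column player indifferent between Rock and Paper: p·9 + (1−p)·10 = p·13 + (1−p)·6 ⟹ 10 + (-1)p = 6 + 7p ⟹ p = 1/2.
The row player indifferent between Rock and Paper: q·7 + (1−q)·12 = q·4 + (1−q)·13 ⟹ 12 + (-5)q = 13 + (-9)q ⟹ q = 1/4.

p = 1/2, q = 1/4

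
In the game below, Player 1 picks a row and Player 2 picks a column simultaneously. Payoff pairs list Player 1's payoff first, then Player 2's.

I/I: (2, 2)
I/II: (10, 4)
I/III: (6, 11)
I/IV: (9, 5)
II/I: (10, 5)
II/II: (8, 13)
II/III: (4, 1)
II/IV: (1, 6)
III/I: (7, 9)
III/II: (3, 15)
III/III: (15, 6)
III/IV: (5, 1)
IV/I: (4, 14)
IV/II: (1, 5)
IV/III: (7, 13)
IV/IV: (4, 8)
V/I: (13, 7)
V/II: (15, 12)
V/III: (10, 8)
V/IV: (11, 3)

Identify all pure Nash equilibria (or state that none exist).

(V, II)

A profile is a Nash equilibrium when each player is best-responding to the other.
Player 1's best responses — vs I: V (payoff 13); vs II: V (payoff 15); vs III: III (payoff 15); vs IV: V (payoff 11).
Player 2's best responses — vs I: III (payoff 11); vs II: II (payoff 13); vs III: II (payoff 15); vs IV: I (payoff 14); vs V: II (payoff 12).
The only mutual best response is (V, II); neither player gains by switching there.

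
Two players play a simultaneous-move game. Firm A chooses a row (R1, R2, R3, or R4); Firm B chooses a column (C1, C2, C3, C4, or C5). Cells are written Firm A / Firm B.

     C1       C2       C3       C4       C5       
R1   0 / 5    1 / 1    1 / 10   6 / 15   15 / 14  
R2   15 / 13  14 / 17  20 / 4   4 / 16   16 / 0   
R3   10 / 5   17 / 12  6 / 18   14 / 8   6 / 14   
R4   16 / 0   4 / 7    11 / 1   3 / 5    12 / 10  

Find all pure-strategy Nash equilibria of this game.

A profile is a Nash equilibrium when each player is best-responding to the other.
Firm A's best responses — vs C1: R4 (payoff 16); vs C2: R3 (payoff 17); vs C3: R2 (payoff 20); vs C4: R3 (payoff 14); vs C5: R2 (payoff 16).
Firm B's best responses — vs R1: C4 (payoff 15); vs R2: C2 (payoff 17); vs R3: C3 (payoff 18); vs R4: C5 (payoff 10).
No cell has both players best-responding. For instance, Firm A's best reply to C2 is R3, but against R3 Firm B prefers C3 over C2.

None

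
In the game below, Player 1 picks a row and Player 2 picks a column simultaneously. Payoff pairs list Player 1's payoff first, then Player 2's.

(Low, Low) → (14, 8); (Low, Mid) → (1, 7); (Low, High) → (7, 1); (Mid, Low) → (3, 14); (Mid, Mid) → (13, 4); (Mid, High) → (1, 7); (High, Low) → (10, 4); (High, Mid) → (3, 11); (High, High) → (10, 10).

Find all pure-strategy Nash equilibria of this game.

(Low, Low)

Find each player's best response to every opponent strategy; NE are the intersections.
Player 1's best responses — vs Low: Low (payoff 14); vs Mid: Mid (payoff 13); vs High: High (payoff 10).
Player 2's best responses — vs Low: Low (payoff 8); vs Mid: Low (payoff 14); vs High: Mid (payoff 11).
The only mutual best response is (Low, Low); neither player gains by switching there.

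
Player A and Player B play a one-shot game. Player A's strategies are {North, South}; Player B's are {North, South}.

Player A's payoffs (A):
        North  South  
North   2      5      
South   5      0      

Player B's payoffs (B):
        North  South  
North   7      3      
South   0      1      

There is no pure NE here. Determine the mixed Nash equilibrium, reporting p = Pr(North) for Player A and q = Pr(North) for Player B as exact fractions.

Each player's mixing probability is pinned down by making the *other* player indifferent.
Player B indifferent between North and South: p·7 + (1−p)·0 = p·3 + (1−p)·1 ⟹ 0 + 7p = 1 + 2p ⟹ p = 1/5.
Player A indifferent between North and South: q·2 + (1−q)·5 = q·5 + (1−q)·0 ⟹ 5 + (-3)q = 0 + 5q ⟹ q = 5/8.

p = 1/5, q = 5/8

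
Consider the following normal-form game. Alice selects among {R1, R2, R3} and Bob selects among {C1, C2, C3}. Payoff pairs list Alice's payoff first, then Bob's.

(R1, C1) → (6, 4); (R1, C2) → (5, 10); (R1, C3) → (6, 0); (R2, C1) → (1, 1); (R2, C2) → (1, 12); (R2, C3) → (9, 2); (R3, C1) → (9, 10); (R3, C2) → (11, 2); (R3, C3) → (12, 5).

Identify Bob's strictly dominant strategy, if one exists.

No strictly dominant strategy

Check whether one of Bob's strategies beats all alternatives regardless of what the opponent does.
C1 is not dominant: against R1, C2 gives 10 > 4.
C2 is not dominant: against R3, C1 gives 10 > 2.
C3 is not dominant: against R1, C1 gives 4 > 0.
No single strategy is best against every opponent action.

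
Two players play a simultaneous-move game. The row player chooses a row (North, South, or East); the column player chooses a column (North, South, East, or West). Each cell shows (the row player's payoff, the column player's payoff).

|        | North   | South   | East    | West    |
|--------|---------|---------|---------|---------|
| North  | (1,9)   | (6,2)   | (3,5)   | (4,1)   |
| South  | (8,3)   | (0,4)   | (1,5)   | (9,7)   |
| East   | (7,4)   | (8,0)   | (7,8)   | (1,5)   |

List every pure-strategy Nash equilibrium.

(South, West) and (East, East)

A profile is a Nash equilibrium when each player is best-responding to the other.
The row player's best responses — vs North: South (payoff 8); vs South: East (payoff 8); vs East: East (payoff 7); vs West: South (payoff 9).
The column player's best responses — vs North: North (payoff 9); vs South: West (payoff 7); vs East: East (payoff 8).
Mutual best responses occur at (South, West) and (East, East); at each, neither player gains by switching.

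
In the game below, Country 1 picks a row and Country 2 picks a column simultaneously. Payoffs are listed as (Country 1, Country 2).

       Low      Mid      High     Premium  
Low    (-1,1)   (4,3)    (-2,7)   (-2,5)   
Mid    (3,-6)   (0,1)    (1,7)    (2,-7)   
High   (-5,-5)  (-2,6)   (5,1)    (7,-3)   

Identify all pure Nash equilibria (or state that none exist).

There is no pure-strategy Nash equilibrium

Check mutual best responses: a cell is a NE iff neither player can gain by unilaterally deviating.
Country 1's best responses — vs Low: Mid (payoff 3); vs Mid: Low (payoff 4); vs High: High (payoff 5); vs Premium: High (payoff 7).
Country 2's best responses — vs Low: High (payoff 7); vs Mid: High (payoff 7); vs High: Mid (payoff 6).
No cell has both players best-responding. For instance, Country 1's best reply to Premium is High, but against High Country 2 prefers Mid over Premium.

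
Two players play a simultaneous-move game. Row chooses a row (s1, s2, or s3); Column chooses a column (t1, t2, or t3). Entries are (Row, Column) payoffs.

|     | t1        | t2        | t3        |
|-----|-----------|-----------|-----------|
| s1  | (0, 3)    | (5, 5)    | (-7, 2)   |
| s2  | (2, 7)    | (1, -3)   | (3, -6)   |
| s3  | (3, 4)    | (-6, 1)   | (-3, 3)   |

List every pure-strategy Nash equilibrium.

A profile is a Nash equilibrium when each player is best-responding to the other.
Row's best responses — vs t1: s3 (payoff 3); vs t2: s1 (payoff 5); vs t3: s2 (payoff 3).
Column's best responses — vs s1: t2 (payoff 5); vs s2: t1 (payoff 7); vs s3: t1 (payoff 4).
Mutual best responses occur at (s1, t2) and (s3, t1); at each, neither player gains by switching.

(s1, t2) and (s3, t1)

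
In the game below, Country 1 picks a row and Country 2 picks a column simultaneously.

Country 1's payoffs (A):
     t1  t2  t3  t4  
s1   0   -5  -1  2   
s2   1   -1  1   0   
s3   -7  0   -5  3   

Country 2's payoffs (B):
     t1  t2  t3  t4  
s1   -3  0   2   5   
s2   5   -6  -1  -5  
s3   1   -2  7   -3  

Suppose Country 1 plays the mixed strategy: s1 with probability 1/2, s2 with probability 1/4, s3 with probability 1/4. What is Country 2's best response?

t3

Compute Country 2's expected payoff from each pure strategy against the given mix.
t1: (1/2)·(-3) + (1/4)·5 + (1/4)·1 = 0
t2: (1/2)·0 + (1/4)·(-6) + (1/4)·(-2) = -2
t3: (1/2)·2 + (1/4)·(-1) + (1/4)·7 = 5/2
t4: (1/2)·5 + (1/4)·(-5) + (1/4)·(-3) = 1/2
Highest expected payoff is 5/2, from t3.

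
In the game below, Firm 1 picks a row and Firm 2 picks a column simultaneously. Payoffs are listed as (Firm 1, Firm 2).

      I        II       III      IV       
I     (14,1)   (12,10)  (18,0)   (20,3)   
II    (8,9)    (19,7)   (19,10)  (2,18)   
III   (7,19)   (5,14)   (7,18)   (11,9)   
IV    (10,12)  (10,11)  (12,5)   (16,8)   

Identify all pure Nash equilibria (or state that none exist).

Find each player's best response to every opponent strategy; NE are the intersections.
Firm 1's best responses — vs I: I (payoff 14); vs II: II (payoff 19); vs III: II (payoff 19); vs IV: I (payoff 20).
Firm 2's best responses — vs I: II (payoff 10); vs II: IV (payoff 18); vs III: I (payoff 19); vs IV: I (payoff 12).
No cell has both players best-responding. For instance, Firm 1's best reply to I is I, but against I Firm 2 prefers II over I.

None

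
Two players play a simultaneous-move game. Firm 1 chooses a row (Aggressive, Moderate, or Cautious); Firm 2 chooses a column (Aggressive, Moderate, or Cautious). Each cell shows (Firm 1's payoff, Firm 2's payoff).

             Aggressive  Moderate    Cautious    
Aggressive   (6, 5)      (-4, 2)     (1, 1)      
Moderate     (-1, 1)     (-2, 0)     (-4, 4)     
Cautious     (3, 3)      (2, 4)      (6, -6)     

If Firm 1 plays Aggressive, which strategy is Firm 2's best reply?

With Firm 1 fixed at Aggressive, Firm 2's payoffs are: Aggressive → 5, Moderate → 2, Cautious → 1.
The maximum is 5, achieved by Aggressive.

Aggressive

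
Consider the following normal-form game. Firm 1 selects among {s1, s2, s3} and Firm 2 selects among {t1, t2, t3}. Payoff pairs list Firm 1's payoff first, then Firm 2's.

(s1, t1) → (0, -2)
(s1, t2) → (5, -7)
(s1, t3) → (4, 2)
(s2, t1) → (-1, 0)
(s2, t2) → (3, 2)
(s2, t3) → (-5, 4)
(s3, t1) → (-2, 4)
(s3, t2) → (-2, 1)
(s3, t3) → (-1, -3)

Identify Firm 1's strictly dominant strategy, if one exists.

s1

A strategy is strictly dominant if it gives Firm 1 a strictly higher payoff than every other strategy, against every choice by the opponent.
s1 strictly dominates: vs t1: 0 > each of {-1, -2}; vs t2: 5 > each of {3, -2}; vs t3: 4 > each of {-5, -1}.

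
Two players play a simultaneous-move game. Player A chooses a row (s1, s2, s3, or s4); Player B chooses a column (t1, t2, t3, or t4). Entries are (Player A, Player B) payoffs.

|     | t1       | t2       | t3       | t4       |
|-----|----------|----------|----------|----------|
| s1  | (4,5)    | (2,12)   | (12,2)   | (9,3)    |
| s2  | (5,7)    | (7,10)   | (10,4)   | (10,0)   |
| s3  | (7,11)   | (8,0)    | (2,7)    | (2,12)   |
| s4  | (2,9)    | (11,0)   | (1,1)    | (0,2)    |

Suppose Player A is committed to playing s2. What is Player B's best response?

With Player A fixed at s2, Player B's payoffs are: t1 → 7, t2 → 10, t3 → 4, t4 → 0.
The maximum is 10, achieved by t2.

t2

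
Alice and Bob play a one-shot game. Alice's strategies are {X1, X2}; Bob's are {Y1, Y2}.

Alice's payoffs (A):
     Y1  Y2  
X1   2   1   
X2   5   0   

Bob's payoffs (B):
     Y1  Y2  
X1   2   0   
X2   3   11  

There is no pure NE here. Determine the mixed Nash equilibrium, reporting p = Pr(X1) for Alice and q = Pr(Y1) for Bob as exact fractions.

p = 4/5, q = 1/4

In a mixed NE each player is indifferent between their pure strategies, so the opponent's mix sets the indifference.
Bob indifferent between Y1 and Y2: p·2 + (1−p)·3 = p·0 + (1−p)·11 ⟹ 3 + (-1)p = 11 + (-11)p ⟹ p = 4/5.
Alice indifferent between X1 and X2: q·2 + (1−q)·1 = q·5 + (1−q)·0 ⟹ 1 + 1q = 0 + 5q ⟹ q = 1/4.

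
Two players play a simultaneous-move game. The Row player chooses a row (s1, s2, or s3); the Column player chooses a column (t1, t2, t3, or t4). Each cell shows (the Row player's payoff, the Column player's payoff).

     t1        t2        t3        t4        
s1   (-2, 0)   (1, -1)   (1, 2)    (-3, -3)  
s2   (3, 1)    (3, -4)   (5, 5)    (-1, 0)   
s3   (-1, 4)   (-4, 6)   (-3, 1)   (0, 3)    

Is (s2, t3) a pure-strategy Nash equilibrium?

Holding the Column player at t3: the Row player gets 5 from s2, versus 1 from s1, -3 from s3. No profitable deviation for the Row player.
Holding the Row player at s2: the Column player gets 5 from t3, versus 1 from t1, -4 from t2, 0 from t4. No profitable deviation for the Column player either.

Yes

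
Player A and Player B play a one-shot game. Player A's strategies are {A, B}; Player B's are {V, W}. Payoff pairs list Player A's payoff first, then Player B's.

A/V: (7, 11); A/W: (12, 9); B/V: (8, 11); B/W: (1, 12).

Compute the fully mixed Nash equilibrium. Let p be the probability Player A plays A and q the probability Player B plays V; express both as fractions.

p = 1/3, q = 11/12

In a mixed NE each player is indifferent between their pure strategies, so the opponent's mix sets the indifference.
Player B indifferent between V and W: p·11 + (1−p)·11 = p·9 + (1−p)·12 ⟹ 11 + 0p = 12 + (-3)p ⟹ p = 1/3.
Player A indifferent between A and B: q·7 + (1−q)·12 = q·8 + (1−q)·1 ⟹ 12 + (-5)q = 1 + 7q ⟹ q = 11/12.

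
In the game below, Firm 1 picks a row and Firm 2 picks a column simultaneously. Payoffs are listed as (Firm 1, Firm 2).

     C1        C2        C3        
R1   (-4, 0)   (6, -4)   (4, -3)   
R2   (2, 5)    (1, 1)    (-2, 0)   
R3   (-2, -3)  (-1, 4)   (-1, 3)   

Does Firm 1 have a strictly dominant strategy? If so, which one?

No strictly dominant strategy

Check whether one of Firm 1's strategies beats all alternatives regardless of what the opponent does.
R1 is not dominant: against C1, R2 gives 2 > -4.
R2 is not dominant: against C2, R1 gives 6 > 1.
R3 is not dominant: against C1, R2 gives 2 > -2.
No single strategy is best against every opponent action.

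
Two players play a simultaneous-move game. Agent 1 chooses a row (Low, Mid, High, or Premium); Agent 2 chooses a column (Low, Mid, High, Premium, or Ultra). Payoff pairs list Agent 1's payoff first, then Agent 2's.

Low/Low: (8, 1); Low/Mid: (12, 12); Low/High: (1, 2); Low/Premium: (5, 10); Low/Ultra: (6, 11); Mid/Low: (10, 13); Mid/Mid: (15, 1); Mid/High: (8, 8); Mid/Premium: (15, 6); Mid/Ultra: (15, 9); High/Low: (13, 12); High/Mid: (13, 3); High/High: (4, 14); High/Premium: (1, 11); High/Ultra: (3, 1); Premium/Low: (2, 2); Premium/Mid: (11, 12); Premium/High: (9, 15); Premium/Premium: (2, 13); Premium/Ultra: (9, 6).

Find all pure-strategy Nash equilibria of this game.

(Premium, High)

Check mutual best responses: a cell is a NE iff neither player can gain by unilaterally deviating.
Agent 1's best responses — vs Low: High (payoff 13); vs Mid: Mid (payoff 15); vs High: Premium (payoff 9); vs Premium: Mid (payoff 15); vs Ultra: Mid (payoff 15).
Agent 2's best responses — vs Low: Mid (payoff 12); vs Mid: Low (payoff 13); vs High: High (payoff 14); vs Premium: High (payoff 15).
The only mutual best response is (Premium, High); neither player gains by switching there.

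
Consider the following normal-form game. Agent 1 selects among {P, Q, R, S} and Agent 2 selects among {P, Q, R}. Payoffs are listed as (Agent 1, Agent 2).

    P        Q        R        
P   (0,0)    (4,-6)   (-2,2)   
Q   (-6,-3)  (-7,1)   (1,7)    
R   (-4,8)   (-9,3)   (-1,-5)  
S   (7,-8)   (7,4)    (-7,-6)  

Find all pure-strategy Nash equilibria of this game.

(Q, R) and (S, Q)

Check mutual best responses: a cell is a NE iff neither player can gain by unilaterally deviating.
Agent 1's best responses — vs P: S (payoff 7); vs Q: S (payoff 7); vs R: Q (payoff 1).
Agent 2's best responses — vs P: R (payoff 2); vs Q: R (payoff 7); vs R: P (payoff 8); vs S: Q (payoff 4).
Mutual best responses occur at (Q, R) and (S, Q); at each, neither player gains by switching.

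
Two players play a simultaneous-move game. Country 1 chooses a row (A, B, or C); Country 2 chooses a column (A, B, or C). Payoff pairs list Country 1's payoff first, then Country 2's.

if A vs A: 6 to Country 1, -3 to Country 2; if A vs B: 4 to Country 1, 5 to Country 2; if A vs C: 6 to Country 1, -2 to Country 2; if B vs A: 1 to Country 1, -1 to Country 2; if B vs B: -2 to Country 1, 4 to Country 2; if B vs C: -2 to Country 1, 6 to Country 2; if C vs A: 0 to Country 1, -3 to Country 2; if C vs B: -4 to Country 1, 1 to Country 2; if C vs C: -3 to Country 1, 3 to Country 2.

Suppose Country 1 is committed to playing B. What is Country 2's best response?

C

With Country 1 fixed at B, Country 2's payoffs are: A → -1, B → 4, C → 6.
The maximum is 6, achieved by C.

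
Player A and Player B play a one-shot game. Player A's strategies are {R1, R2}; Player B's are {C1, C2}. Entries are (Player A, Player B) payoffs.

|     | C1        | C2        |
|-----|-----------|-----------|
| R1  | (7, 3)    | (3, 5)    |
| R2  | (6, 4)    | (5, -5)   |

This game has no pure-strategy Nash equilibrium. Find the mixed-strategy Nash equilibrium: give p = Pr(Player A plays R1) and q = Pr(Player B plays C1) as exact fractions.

Each player's mixing probability is pinned down by making the *other* player indifferent.
Player B indifferent between C1 and C2: p·3 + (1−p)·4 = p·5 + (1−p)·(-5) ⟹ 4 + (-1)p = (-5) + 10p ⟹ p = 9/11.
Player A indifferent between R1 and R2: q·7 + (1−q)·3 = q·6 + (1−q)·5 ⟹ 3 + 4q = 5 + 1q ⟹ q = 2/3.

p = 9/11, q = 2/3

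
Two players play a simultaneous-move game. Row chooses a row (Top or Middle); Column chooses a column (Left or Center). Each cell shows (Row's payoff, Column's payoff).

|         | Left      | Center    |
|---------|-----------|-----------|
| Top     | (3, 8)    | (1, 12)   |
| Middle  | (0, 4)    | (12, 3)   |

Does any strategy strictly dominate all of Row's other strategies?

None

A strategy is strictly dominant if it gives Row a strictly higher payoff than every other strategy, against every choice by the opponent.
Top is not dominant: against Center, Middle gives 12 > 1.
Middle is not dominant: against Left, Top gives 3 > 0.
No single strategy is best against every opponent action.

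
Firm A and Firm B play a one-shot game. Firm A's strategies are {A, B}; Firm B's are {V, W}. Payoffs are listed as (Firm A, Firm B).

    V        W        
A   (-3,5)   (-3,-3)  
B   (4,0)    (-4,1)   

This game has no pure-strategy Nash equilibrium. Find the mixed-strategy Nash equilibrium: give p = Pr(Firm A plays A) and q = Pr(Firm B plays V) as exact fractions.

In a mixed NE each player is indifferent between their pure strategies, so the opponent's mix sets the indifference.
Firm B indifferent between V and W: p·5 + (1−p)·0 = p·(-3) + (1−p)·1 ⟹ 0 + 5p = 1 + (-4)p ⟹ p = 1/9.
Firm A indifferent between A and B: q·(-3) + (1−q)·(-3) = q·4 + (1−q)·(-4) ⟹ (-3) + 0q = (-4) + 8q ⟹ q = 1/8.

p = 1/9, q = 1/8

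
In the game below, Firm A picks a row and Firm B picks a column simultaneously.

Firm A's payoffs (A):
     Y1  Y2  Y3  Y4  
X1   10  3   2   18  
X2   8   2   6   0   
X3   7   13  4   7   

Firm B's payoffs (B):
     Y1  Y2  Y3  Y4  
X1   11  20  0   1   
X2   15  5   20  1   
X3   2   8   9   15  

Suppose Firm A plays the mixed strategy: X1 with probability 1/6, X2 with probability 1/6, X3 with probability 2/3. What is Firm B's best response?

Firm B's best reply maximizes expected payoff against the mix.
Y1: (1/6)·11 + (1/6)·15 + (2/3)·2 = 17/3
Y2: (1/6)·20 + (1/6)·5 + (2/3)·8 = 19/2
Y3: (1/6)·0 + (1/6)·20 + (2/3)·9 = 28/3
Y4: (1/6)·1 + (1/6)·1 + (2/3)·15 = 31/3
Highest expected payoff is 31/3, from Y4.

Y4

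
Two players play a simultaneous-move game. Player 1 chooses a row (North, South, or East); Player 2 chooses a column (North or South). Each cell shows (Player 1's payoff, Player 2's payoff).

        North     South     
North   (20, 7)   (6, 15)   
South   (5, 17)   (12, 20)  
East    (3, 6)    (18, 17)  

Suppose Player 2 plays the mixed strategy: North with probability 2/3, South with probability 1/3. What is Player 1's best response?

Player 1's best reply maximizes expected payoff against the mix.
North: (2/3)·20 + (1/3)·6 = 46/3
South: (2/3)·5 + (1/3)·12 = 22/3
East: (2/3)·3 + (1/3)·18 = 8
Highest expected payoff is 46/3, from North.

North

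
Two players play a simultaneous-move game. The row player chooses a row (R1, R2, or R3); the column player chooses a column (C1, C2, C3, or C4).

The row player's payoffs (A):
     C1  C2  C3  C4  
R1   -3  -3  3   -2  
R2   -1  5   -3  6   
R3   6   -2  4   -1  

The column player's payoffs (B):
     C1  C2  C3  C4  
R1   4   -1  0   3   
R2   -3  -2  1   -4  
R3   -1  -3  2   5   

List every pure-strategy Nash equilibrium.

There is no pure-strategy Nash equilibrium

Check mutual best responses: a cell is a NE iff neither player can gain by unilaterally deviating.
The row player's best responses — vs C1: R3 (payoff 6); vs C2: R2 (payoff 5); vs C3: R3 (payoff 4); vs C4: R2 (payoff 6).
The column player's best responses — vs R1: C1 (payoff 4); vs R2: C3 (payoff 1); vs R3: C4 (payoff 5).
No cell has both players best-responding. For instance, the row player's best reply to C2 is R2, but against R2 the column player prefers C3 over C2.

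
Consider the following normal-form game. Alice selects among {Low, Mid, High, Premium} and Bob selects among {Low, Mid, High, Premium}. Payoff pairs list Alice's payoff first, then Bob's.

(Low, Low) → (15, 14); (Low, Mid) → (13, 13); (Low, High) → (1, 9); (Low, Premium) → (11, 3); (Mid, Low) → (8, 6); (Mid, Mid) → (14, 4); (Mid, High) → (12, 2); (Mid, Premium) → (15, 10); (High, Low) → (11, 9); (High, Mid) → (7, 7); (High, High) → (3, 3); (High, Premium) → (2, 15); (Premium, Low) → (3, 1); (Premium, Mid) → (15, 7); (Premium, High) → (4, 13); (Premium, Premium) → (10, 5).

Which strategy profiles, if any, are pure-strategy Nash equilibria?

(Low, Low) and (Mid, Premium)

Find each player's best response to every opponent strategy; NE are the intersections.
Alice's best responses — vs Low: Low (payoff 15); vs Mid: Premium (payoff 15); vs High: Mid (payoff 12); vs Premium: Mid (payoff 15).
Bob's best responses — vs Low: Low (payoff 14); vs Mid: Premium (payoff 10); vs High: Premium (payoff 15); vs Premium: High (payoff 13).
Mutual best responses occur at (Low, Low) and (Mid, Premium); at each, neither player gains by switching.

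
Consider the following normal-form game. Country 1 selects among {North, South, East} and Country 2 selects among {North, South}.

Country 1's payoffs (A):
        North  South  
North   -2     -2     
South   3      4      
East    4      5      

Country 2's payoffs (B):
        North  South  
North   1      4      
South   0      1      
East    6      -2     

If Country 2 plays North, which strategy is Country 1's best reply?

With Country 2 fixed at North, Country 1's payoffs are: North → -2, South → 3, East → 4.
The maximum is 4, achieved by East.

East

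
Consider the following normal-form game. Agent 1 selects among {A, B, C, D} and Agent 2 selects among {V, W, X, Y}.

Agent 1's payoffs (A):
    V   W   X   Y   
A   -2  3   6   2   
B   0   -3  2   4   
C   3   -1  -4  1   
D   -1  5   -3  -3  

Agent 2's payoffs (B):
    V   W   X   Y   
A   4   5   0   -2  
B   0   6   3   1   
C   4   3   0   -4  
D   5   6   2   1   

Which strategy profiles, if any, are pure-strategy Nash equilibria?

Find each player's best response to every opponent strategy; NE are the intersections.
Agent 1's best responses — vs V: C (payoff 3); vs W: D (payoff 5); vs X: A (payoff 6); vs Y: B (payoff 4).
Agent 2's best responses — vs A: W (payoff 5); vs B: W (payoff 6); vs C: V (payoff 4); vs D: W (payoff 6).
Mutual best responses occur at (C, V) and (D, W); at each, neither player gains by switching.

(C, V) and (D, W)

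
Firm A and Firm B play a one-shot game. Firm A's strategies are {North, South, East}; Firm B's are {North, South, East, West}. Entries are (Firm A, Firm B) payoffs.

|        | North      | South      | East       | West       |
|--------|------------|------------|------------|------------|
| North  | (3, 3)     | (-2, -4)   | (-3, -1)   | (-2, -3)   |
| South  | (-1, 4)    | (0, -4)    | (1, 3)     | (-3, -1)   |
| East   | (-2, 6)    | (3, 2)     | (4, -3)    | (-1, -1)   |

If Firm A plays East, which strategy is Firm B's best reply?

With Firm A fixed at East, Firm B's payoffs are: North → 6, South → 2, East → -3, West → -1.
The maximum is 6, achieved by North.

North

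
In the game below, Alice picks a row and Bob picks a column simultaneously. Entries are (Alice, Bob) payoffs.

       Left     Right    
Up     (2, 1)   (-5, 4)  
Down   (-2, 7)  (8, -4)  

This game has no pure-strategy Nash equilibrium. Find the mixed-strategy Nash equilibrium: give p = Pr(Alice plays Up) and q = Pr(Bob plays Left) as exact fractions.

Each player's mixing probability is pinned down by making the *other* player indifferent.
Bob indifferent between Left and Right: p·1 + (1−p)·7 = p·4 + (1−p)·(-4) ⟹ 7 + (-6)p = (-4) + 8p ⟹ p = 11/14.
Alice indifferent between Up and Down: q·2 + (1−q)·(-5) = q·(-2) + (1−q)·8 ⟹ (-5) + 7q = 8 + (-10)q ⟹ q = 13/17.

p = 11/14, q = 13/17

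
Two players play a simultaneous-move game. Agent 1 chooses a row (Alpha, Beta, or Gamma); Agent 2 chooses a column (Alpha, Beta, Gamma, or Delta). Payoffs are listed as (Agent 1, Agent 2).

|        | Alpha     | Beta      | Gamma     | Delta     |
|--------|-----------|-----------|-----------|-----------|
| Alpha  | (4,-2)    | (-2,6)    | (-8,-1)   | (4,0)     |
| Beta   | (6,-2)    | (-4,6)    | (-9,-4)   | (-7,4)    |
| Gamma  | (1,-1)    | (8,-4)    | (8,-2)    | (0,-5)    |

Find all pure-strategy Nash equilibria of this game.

There is no pure-strategy Nash equilibrium

Find each player's best response to every opponent strategy; NE are the intersections.
Agent 1's best responses — vs Alpha: Beta (payoff 6); vs Beta: Gamma (payoff 8); vs Gamma: Gamma (payoff 8); vs Delta: Alpha (payoff 4).
Agent 2's best responses — vs Alpha: Beta (payoff 6); vs Beta: Beta (payoff 6); vs Gamma: Alpha (payoff -1).
No cell has both players best-responding. For instance, Agent 1's best reply to Beta is Gamma, but against Gamma Agent 2 prefers Alpha over Beta.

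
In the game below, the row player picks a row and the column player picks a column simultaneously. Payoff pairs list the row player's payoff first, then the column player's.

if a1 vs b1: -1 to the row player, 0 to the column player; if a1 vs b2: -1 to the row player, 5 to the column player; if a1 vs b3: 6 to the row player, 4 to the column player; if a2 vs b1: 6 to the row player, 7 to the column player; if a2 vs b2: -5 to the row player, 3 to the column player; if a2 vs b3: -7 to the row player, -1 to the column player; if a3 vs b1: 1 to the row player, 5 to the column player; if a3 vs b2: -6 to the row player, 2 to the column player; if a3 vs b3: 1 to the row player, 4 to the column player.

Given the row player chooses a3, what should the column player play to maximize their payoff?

With the row player fixed at a3, the column player's payoffs are: b1 → 5, b2 → 2, b3 → 4.
The maximum is 5, achieved by b1.

b1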